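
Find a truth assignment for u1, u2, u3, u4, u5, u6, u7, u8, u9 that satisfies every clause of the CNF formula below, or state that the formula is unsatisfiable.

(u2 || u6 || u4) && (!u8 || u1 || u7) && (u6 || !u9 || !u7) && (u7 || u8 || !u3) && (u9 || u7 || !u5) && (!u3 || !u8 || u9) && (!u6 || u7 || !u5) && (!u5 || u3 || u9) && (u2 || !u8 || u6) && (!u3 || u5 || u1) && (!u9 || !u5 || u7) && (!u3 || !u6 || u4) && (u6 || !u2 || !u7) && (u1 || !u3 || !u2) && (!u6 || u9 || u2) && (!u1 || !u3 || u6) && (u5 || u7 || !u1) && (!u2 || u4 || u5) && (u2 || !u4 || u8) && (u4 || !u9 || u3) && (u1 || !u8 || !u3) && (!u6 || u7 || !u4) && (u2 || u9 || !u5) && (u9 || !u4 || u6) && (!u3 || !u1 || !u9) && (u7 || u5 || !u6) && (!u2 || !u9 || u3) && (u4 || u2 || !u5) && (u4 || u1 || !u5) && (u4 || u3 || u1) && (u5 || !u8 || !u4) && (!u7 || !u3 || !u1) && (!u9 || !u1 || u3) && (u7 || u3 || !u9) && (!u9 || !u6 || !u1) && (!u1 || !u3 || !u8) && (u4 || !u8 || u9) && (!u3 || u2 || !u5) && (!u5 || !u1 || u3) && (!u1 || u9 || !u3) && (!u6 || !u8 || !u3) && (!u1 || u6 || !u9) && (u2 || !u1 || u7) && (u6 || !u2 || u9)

Suppose u2 = false.
Suppose u6 = true.
(u9) alone gives u9 = true.
(!u1) alone gives u1 = false.
Suppose u8 = true.
(u7) alone gives u7 = true.
(!u3) alone gives u3 = false.
(u4) alone gives u4 = true.
(u5) alone gives u5 = true.
This assignment satisfies each clause.

u1 ↦ false; u2 ↦ false; u3 ↦ false; u4 ↦ true; u5 ↦ true; u6 ↦ true; u7 ↦ true; u8 ↦ true; u9 ↦ true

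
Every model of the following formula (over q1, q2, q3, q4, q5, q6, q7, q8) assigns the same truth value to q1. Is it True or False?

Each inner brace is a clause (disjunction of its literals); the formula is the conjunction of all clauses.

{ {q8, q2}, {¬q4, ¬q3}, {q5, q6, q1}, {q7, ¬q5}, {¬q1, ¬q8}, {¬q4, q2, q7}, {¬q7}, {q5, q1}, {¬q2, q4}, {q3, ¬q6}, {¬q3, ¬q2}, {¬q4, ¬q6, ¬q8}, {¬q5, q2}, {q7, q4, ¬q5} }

Suppose q1 = False.
The clause (¬q7) is unit, so q7 = False.
The clause (¬q5) is unit, so q5 = False.
Now (q5) is unsatisfied and unit — conflict.
So every satisfying assignment has q1 = True.

True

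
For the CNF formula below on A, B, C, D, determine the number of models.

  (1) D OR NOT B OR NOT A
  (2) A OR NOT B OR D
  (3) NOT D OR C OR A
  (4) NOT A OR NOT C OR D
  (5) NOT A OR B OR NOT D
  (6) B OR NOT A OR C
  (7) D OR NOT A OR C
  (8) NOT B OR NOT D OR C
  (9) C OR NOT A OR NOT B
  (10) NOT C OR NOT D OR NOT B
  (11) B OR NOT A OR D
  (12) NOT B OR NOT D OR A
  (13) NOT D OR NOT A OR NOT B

3

There are 2^4 = 16 truth assignments over (A, B, C, D).
Split on D. With D = true, the clauses containing D are satisfied and NOT D drops from the rest; 1 of the 2^3 = 8 assignments to the other variables satisfy what remains.
With D = false, by the same count on the reduced clause set, 2 assignments work.
(One model: A=F, B=F, C=F, D=F.)
Total: 1 + 2 = 3.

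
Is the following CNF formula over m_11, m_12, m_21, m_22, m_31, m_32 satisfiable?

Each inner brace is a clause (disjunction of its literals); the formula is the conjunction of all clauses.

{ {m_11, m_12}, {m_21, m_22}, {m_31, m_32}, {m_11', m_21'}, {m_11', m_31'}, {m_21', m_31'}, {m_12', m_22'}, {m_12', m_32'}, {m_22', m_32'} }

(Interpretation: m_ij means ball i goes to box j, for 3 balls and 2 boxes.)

No

Branch on m_11: set m_11 = 1.
(m_21') alone gives m_21 = 0.
(m_22) alone gives m_22 = 1.
(m_31') alone gives m_31 = 0.
(m_32) alone gives m_32 = 1.
Now (m_32') is unsatisfied and unit — conflict.
Backtrack on m_11: now try m_11 = 0.
(m_12) alone gives m_12 = 1.
(m_22') alone gives m_22 = 0.
(m_21) alone gives m_21 = 1.
(m_31') alone gives m_31 = 0.
(m_32) alone gives m_32 = 1.
Now (m_32') is unsatisfied and unit — conflict.
Either choice for m_11 ends in contradiction.
No assignment satisfies every clause.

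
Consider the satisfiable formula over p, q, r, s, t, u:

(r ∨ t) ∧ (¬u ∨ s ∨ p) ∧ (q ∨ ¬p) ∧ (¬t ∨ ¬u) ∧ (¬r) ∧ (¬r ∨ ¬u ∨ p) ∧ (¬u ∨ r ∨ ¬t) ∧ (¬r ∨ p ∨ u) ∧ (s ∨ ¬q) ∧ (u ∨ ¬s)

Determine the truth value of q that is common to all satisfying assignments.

Suppose q = True.
Unit clause (¬r) forces r = False.
Unit clause (t) forces t = True.
Unit clause (¬u) forces u = False.
Unit clause (s) forces s = True.
But (¬s) is also a unit clause — contradiction.
So every satisfying assignment has q = False.

False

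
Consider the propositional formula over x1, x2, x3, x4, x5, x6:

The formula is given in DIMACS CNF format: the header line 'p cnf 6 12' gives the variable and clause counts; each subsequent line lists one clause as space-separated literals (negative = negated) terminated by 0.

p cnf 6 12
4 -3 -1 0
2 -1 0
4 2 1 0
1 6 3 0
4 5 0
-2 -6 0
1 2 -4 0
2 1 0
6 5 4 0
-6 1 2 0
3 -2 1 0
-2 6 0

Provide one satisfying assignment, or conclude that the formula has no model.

Case x2 = True:
The clause (¬x6) is unit, so x6 = False.
But (x6) is also a unit clause — contradiction.
So x2 must be the other value — set x2 = False.
The clause (¬x1) is unit, so x1 = False.
But (x1) is also a unit clause — contradiction.
Both values of x2 lead to a conflict.

UNSATISFIABLE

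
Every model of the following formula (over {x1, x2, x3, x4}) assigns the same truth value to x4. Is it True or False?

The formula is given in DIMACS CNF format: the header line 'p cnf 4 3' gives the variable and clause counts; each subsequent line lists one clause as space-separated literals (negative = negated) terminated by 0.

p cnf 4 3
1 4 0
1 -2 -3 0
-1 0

Suppose x4 = False.
The clause (x1) is unit, so x1 = True.
But (¬x1) is also a unit clause — contradiction.
So every satisfying assignment has x4 = True.

True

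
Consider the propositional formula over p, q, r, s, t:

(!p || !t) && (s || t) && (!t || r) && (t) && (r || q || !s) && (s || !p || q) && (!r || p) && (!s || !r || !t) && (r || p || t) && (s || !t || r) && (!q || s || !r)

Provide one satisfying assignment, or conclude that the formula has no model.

From the singleton clause (t), t = true.
From the singleton clause (!p), p = false.
From the singleton clause (r), r = true.
Now (!r) is unsatisfied and unit — conflict.

UNSATISFIABLE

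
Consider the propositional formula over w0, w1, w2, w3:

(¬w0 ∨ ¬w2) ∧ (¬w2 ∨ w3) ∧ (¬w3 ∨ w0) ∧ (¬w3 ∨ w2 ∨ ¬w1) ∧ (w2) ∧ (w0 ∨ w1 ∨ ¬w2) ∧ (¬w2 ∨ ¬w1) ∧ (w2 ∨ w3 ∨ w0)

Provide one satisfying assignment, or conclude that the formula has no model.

UNSATISFIABLE

From the singleton clause (w2), w2 = True.
From the singleton clause (¬w0), w0 = False.
From the singleton clause (w3), w3 = True.
Now (¬w3) is unsatisfied and unit — conflict.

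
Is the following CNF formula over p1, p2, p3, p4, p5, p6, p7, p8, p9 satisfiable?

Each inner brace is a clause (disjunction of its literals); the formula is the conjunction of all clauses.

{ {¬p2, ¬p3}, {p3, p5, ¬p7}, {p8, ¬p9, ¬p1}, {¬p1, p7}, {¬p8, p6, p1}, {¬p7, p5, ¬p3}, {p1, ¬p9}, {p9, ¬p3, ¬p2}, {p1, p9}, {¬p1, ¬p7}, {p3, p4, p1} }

No

Case p2 = False:
Case p1 = False:
Unit clause (¬p9) forces p9 = False.
Now (p9) is unsatisfied and unit — conflict.
Undo p1 and try p1 = True.
Unit clause (p7) forces p7 = True.
Now (¬p7) is unsatisfied and unit — conflict.
Both values of p1 lead to a conflict.
Undo p2 and try p2 = True.
Unit clause (¬p3) forces p3 = False.
Case p5 = True:
Case p1 = False:
Unit clause (¬p9) forces p9 = False.
Now (p9) is unsatisfied and unit — conflict.
Undo p1 and try p1 = True.
Unit clause (p7) forces p7 = True.
Now (¬p7) is unsatisfied and unit — conflict.
Both values of p1 lead to a conflict.
Undo p5 and try p5 = False.
Unit clause (¬p7) forces p7 = False.
Unit clause (¬p1) forces p1 = False.
Unit clause (¬p9) forces p9 = False.
Now (p9) is unsatisfied and unit — conflict.
Both values of p5 lead to a conflict.
Both values of p2 lead to a conflict.
No assignment satisfies every clause.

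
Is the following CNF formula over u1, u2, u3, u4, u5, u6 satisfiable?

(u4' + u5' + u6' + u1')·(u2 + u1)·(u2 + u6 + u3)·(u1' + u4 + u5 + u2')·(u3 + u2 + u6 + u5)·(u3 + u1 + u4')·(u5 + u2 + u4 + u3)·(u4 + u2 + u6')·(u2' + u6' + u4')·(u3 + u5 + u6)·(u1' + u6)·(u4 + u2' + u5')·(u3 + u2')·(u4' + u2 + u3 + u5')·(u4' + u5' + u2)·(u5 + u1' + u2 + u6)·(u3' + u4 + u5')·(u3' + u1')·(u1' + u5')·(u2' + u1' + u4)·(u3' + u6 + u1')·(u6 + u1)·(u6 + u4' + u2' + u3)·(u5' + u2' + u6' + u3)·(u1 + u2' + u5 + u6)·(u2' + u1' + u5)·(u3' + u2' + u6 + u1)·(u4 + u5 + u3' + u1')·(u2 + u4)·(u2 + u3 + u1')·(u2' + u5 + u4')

Yes

Branch on u2: set u2 = 1.
From the singleton clause (u3), u3 = 1.
From the singleton clause (u1'), u1 = 0.
From the singleton clause (u6), u6 = 1.
From the singleton clause (u4'), u4 = 0.
From the singleton clause (u5'), u5 = 0.
All clauses are satisfied.
A satisfying assignment: u1=0, u2=1, u3=1, u4=0, u5=0, u6=1.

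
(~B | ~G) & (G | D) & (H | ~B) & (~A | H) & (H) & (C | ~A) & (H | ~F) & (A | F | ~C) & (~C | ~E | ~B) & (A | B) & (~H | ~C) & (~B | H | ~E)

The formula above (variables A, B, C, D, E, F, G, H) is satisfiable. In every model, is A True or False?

Suppose A = 1.
Unit clause (H) forces H = 1.
Unit clause (C) forces C = 1.
Now (~C) is unsatisfied and unit — conflict.
So every satisfying assignment has A = False.

False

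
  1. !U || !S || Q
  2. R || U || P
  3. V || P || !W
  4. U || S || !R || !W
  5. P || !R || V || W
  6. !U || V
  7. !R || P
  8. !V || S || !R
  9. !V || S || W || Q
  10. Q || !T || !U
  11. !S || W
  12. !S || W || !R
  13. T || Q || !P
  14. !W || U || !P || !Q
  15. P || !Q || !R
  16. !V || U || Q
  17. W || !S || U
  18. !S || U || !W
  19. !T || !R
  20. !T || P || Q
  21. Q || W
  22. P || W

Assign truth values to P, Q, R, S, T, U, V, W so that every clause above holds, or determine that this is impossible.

Try U = true.
The clause (V) is unit, so V = true.
Try S = false.
The clause (!R) is unit, so R = false.
Try W = true.
Try Q = false.
The clause (!T) is unit, so T = false.
The clause (!P) is unit, so P = false.
Every clause now holds.

P: false,  Q: false,  R: false,  S: false,  T: false,  U: true,  V: true,  W: true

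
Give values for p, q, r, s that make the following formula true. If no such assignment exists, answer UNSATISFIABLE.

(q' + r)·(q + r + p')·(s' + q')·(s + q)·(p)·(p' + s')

Unit clause (p) forces p = 1.
Unit clause (s') forces s = 0.
Unit clause (q) forces q = 1.
Unit clause (r) forces r = 1.
Every clause now holds.

p: 1,  q: 1,  r: 1,  s: 0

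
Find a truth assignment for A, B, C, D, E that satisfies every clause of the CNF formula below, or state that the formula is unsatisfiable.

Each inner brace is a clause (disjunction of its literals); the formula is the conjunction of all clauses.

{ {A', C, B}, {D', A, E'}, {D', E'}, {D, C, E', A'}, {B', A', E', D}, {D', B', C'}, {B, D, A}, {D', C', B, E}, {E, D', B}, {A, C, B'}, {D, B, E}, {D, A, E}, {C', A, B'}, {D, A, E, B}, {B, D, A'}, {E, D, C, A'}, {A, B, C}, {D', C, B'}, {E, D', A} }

Case D = 0:
Case B = 1:
Case A = 1:
Unit clause (E') forces E = 0.
Unit clause (C) forces C = 1.
All clauses are satisfied.

A=1; B=1; C=1; D=0; E=0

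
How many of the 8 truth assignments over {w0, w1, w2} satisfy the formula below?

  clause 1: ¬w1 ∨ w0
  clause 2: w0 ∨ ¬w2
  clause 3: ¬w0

There are 2^3 = 8 truth assignments over (w0, w1, w2).
Split on w2. With w2 = True, the clauses containing w2 are satisfied and ¬w2 drops from the rest; 0 of the 2^2 = 4 assignments to the other variables satisfy what remains.
With w2 = False, by the same count on the reduced clause set, 1 assignment works.
Total: 0 + 1 = 1.

1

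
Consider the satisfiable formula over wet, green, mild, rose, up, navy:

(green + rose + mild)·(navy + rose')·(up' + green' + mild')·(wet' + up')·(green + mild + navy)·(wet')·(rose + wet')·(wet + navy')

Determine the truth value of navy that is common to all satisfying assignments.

False

Suppose navy = 1.
Unit clause (wet') forces wet = 0.
Now (wet) is unsatisfied and unit — conflict.
So every satisfying assignment has navy = False.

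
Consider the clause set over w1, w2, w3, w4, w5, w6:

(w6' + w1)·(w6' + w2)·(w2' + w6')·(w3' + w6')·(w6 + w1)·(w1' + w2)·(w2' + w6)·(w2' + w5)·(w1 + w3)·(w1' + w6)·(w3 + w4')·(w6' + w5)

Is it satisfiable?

No, unsatisfiable

Case w6 = 0:
(w1) alone gives w1 = 1.
Now (w1') is unsatisfied and unit — conflict.
So w6 must be the other value — set w6 = 1.
(w1) alone gives w1 = 1.
(w2) alone gives w2 = 1.
Now (w2') is unsatisfied and unit — conflict.
Either choice for w6 ends in contradiction.
No assignment satisfies every clause.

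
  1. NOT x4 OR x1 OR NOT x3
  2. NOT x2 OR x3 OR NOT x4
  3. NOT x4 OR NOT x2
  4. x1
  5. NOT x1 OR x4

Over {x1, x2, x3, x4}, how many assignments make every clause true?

There are 2^4 = 16 truth assignments over (x1, x2, x3, x4).
Check each against the 5 clauses (columns in the order x1, x2, x3, x4):
  F F F F  ✗ fails (x1)
  F F F T  ✗ fails (x1)
  F F T F  ✗ fails (x1)
  F F T T  ✗ fails (NOT x4 OR x1 OR NOT x3)
  F T F F  ✗ fails (x1)
  F T F T  ✗ fails (NOT x2 OR x3 OR NOT x4)
  F T T F  ✗ fails (x1)
  F T T T  ✗ fails (NOT x4 OR x1 OR NOT x3)
  T F F F  ✗ fails (NOT x1 OR x4)
  T F F T  ✓ satisfies all
  T F T F  ✗ fails (NOT x1 OR x4)
  T F T T  ✓ satisfies all
  T T F F  ✗ fails (NOT x1 OR x4)
  T T F T  ✗ fails (NOT x2 OR x3 OR NOT x4)
  T T T F  ✗ fails (NOT x1 OR x4)
  T T T T  ✗ fails (NOT x4 OR NOT x2)
2 of the 16 rows are models.

2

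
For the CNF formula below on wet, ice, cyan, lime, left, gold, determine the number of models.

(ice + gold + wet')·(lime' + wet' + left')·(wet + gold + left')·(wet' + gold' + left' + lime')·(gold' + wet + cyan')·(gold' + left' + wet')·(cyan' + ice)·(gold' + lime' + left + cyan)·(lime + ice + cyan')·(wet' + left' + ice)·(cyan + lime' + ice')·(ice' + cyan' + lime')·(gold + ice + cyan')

There are 2^6 = 64 truth assignments over (wet, ice, cyan, lime, left, gold).
Split on cyan. With cyan = 1, the clauses containing cyan are satisfied and cyan' drops from the rest; 4 of the 2^5 = 32 assignments to the other variables satisfy what remains.
With cyan = 0, by the same count on the reduced clause set, 12 assignments work.
(One model: wet=F, ice=F, cyan=F, lime=F, left=F, gold=F.)
Total: 4 + 12 = 16.

16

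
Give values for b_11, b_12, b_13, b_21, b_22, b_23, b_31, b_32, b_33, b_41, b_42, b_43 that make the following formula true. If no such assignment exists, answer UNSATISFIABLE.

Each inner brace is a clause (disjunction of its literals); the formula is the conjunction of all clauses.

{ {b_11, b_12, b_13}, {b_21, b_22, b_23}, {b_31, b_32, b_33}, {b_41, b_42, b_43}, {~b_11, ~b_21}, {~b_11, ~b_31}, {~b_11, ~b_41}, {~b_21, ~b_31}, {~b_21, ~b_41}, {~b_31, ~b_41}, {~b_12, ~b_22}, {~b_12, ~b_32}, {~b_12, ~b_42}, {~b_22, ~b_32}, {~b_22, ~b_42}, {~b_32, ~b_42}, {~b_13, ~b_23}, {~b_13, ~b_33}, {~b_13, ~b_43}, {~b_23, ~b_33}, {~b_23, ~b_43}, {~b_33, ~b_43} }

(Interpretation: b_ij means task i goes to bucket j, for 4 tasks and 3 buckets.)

Case b_11 = 0:
Case b_12 = 1:
(~b_22) alone gives b_22 = 0.
(~b_32) alone gives b_32 = 0.
(~b_42) alone gives b_42 = 0.
Case b_21 = 1:
(~b_31) alone gives b_31 = 0.
(b_33) alone gives b_33 = 1.
(~b_41) alone gives b_41 = 0.
(b_43) alone gives b_43 = 1.
That conflicts with the unit clause (~b_43).
So b_21 must be the other value — set b_21 = 0.
(b_23) alone gives b_23 = 1.
(~b_13) alone gives b_13 = 0.
(~b_33) alone gives b_33 = 0.
(b_31) alone gives b_31 = 1.
(~b_41) alone gives b_41 = 0.
(b_43) alone gives b_43 = 1.
That conflicts with the unit clause (~b_43).
Neither b_21 = 1 nor b_21 = 0 works.
So b_12 must be the other value — set b_12 = 0.
(b_13) alone gives b_13 = 1.
(~b_23) alone gives b_23 = 0.
(~b_33) alone gives b_33 = 0.
(~b_43) alone gives b_43 = 0.
Case b_21 = 1:
(~b_31) alone gives b_31 = 0.
(b_32) alone gives b_32 = 1.
(~b_41) alone gives b_41 = 0.
(b_42) alone gives b_42 = 1.
That conflicts with the unit clause (~b_42).
So b_21 must be the other value — set b_21 = 0.
(b_22) alone gives b_22 = 1.
(~b_32) alone gives b_32 = 0.
(b_31) alone gives b_31 = 1.
(~b_41) alone gives b_41 = 0.
(b_42) alone gives b_42 = 1.
That conflicts with the unit clause (~b_42).
Neither b_21 = 1 nor b_21 = 0 works.
Neither b_12 = 1 nor b_12 = 0 works.
So b_11 must be the other value — set b_11 = 1.
(~b_21) alone gives b_21 = 0.
(~b_31) alone gives b_31 = 0.
(~b_41) alone gives b_41 = 0.
Case b_22 = 1:
(~b_12) alone gives b_12 = 0.
(~b_32) alone gives b_32 = 0.
(b_33) alone gives b_33 = 1.
(~b_42) alone gives b_42 = 0.
(b_43) alone gives b_43 = 1.
That conflicts with the unit clause (~b_43).
So b_22 must be the other value — set b_22 = 0.
(b_23) alone gives b_23 = 1.
(~b_13) alone gives b_13 = 0.
(~b_33) alone gives b_33 = 0.
(b_32) alone gives b_32 = 1.
(~b_12) alone gives b_12 = 0.
(~b_42) alone gives b_42 = 0.
(b_43) alone gives b_43 = 1.
That conflicts with the unit clause (~b_43).
Neither b_22 = 1 nor b_22 = 0 works.
Neither b_11 = 1 nor b_11 = 0 works.

UNSATISFIABLE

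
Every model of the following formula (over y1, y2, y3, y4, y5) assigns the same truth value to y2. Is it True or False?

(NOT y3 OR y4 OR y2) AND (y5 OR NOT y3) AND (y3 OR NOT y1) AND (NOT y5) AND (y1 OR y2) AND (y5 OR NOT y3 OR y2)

True

Suppose y2 = false.
Unit clause (NOT y5) forces y5 = false.
Unit clause (NOT y3) forces y3 = false.
Unit clause (NOT y1) forces y1 = false.
That conflicts with the unit clause (y1).
So every satisfying assignment has y2 = True.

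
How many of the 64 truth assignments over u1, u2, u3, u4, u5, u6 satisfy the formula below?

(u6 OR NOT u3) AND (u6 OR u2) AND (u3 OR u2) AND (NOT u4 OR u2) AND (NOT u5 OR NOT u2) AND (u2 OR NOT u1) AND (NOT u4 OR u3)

10

There are 2^6 = 64 truth assignments over (u1, u2, u3, u4, u5, u6).
Split on u1. With u1 = true, the clauses containing u1 are satisfied and NOT u1 drops from the rest; 4 of the 2^5 = 32 assignments to the other variables satisfy what remains.
With u1 = false, by the same count on the reduced clause set, 6 assignments work.
(One model: u1=F, u2=F, u3=T, u4=F, u5=F, u6=T.)
Total: 4 + 6 = 10.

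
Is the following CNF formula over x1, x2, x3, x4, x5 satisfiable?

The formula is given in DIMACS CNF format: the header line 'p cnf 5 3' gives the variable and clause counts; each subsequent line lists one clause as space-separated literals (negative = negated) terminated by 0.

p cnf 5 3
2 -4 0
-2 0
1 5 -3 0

Unit clause (¬x2) forces x2 = False.
Unit clause (¬x4) forces x4 = False.
Suppose x1 = False.
Suppose x5 = False.
Unit clause (¬x3) forces x3 = False.
This assignment satisfies each clause.
A satisfying assignment: x1: False; x2: False; x3: False; x4: False; x5: False.

Yes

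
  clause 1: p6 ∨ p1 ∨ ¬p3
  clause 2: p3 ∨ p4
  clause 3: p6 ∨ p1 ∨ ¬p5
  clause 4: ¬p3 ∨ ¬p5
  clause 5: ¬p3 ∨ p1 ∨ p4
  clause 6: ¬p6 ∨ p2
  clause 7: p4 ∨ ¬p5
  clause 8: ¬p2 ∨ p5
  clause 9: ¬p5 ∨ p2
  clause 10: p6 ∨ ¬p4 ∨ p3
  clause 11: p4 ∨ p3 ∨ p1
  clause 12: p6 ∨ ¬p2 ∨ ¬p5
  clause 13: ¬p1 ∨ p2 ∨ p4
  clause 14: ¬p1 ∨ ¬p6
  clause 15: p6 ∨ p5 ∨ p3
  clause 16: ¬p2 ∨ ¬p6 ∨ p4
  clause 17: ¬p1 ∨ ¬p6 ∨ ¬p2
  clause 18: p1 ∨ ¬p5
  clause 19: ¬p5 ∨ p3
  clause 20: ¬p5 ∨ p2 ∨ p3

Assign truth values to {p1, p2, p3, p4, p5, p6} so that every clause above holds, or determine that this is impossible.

p1 ↦ True,  p2 ↦ False,  p3 ↦ True,  p4 ↦ True,  p5 ↦ False,  p6 ↦ False

Suppose p3 = True.
(¬p5) alone gives p5 = False.
(¬p2) alone gives p2 = False.
(¬p6) alone gives p6 = False.
(p1) alone gives p1 = True.
(p4) alone gives p4 = True.
Every clause now holds.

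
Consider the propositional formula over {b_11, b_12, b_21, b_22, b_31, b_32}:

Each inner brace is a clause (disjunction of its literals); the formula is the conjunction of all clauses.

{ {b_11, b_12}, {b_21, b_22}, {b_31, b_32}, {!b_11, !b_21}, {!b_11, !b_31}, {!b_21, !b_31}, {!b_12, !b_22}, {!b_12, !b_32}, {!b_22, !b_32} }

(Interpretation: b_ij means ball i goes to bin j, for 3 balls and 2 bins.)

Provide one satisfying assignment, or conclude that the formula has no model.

Try b_11 = true.
Unit clause (!b_21) forces b_21 = false.
Unit clause (b_22) forces b_22 = true.
Unit clause (!b_31) forces b_31 = false.
Unit clause (b_32) forces b_32 = true.
But (!b_32) is also a unit clause — contradiction.
Undo b_11 and try b_11 = false.
Unit clause (b_12) forces b_12 = true.
Unit clause (!b_22) forces b_22 = false.
Unit clause (b_21) forces b_21 = true.
Unit clause (!b_31) forces b_31 = false.
Unit clause (b_32) forces b_32 = true.
But (!b_32) is also a unit clause — contradiction.
Either choice for b_11 ends in contradiction.

UNSATISFIABLE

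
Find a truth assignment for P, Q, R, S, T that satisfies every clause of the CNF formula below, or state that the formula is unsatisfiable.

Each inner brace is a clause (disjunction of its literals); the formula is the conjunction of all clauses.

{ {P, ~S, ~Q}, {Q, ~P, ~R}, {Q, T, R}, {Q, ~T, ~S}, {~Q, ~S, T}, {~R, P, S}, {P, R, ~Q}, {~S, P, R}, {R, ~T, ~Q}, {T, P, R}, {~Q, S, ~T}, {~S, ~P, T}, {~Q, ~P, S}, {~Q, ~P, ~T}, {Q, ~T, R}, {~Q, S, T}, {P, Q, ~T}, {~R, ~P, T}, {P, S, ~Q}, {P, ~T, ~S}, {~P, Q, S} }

P: 0; Q: 0; R: 1; S: 1; T: 0

Suppose P = 0.
Suppose S = 1.
(~Q) alone gives Q = 0.
(~T) alone gives T = 0.
(R) alone gives R = 1.
Every clause now holds.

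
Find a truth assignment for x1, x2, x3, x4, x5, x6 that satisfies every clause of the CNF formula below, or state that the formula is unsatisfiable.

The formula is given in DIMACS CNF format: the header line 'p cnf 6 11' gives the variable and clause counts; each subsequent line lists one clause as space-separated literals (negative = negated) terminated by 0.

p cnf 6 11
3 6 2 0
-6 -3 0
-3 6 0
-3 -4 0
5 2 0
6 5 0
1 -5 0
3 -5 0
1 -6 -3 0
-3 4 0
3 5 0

Suppose x6 = False.
Unit clause (¬x3) forces x3 = False.
Unit clause (x2) forces x2 = True.
Unit clause (x5) forces x5 = True.
That conflicts with the unit clause (¬x5).
Backtrack on x6: now try x6 = True.
Unit clause (¬x3) forces x3 = False.
Unit clause (¬x5) forces x5 = False.
That conflicts with the unit clause (x5).
Neither x6 = True nor x6 = False works.

UNSATISFIABLE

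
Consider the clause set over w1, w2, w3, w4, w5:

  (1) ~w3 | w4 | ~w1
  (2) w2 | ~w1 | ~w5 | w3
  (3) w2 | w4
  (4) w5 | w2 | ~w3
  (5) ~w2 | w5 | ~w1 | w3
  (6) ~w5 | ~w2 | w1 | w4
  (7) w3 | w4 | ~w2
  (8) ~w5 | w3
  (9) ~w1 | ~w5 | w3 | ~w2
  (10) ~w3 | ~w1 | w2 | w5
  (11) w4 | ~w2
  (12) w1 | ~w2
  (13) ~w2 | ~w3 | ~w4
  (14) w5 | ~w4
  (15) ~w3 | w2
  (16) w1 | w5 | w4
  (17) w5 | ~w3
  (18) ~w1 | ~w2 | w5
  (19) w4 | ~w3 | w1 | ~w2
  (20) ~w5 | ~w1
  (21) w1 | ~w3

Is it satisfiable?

Unsatisfiable

Try w2 = 1.
Unit clause (w4) forces w4 = 1.
Unit clause (w1) forces w1 = 1.
Unit clause (~w3) forces w3 = 0.
Unit clause (w5) forces w5 = 1.
But (~w5) is also a unit clause — contradiction.
That branch fails; take w2 = 0 instead.
Unit clause (w4) forces w4 = 1.
Unit clause (w5) forces w5 = 1.
Unit clause (w3) forces w3 = 1.
But (~w3) is also a unit clause — contradiction.
Both values of w2 lead to a conflict.
No assignment satisfies every clause.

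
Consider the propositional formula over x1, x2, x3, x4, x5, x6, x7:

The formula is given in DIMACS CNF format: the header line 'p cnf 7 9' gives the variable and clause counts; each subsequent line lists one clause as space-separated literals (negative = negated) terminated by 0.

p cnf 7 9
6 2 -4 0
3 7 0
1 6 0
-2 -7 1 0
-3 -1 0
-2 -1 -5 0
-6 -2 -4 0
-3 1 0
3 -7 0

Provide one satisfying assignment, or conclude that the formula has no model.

UNSATISFIABLE

Case x3 = True:
From the singleton clause (¬x1), x1 = False.
But (x1) is also a unit clause — contradiction.
Undo x3 and try x3 = False.
From the singleton clause (x7), x7 = True.
But (¬x7) is also a unit clause — contradiction.
Either choice for x3 ends in contradiction.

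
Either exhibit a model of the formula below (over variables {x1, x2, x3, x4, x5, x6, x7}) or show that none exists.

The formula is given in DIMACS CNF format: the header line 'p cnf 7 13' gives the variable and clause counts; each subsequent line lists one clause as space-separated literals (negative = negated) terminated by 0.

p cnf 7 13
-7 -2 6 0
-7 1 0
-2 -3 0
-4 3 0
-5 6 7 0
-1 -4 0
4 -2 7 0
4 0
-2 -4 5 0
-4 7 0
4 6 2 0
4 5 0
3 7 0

The clause (x4) is unit, so x4 = True.
The clause (x3) is unit, so x3 = True.
The clause (¬x2) is unit, so x2 = False.
The clause (¬x1) is unit, so x1 = False.
The clause (¬x7) is unit, so x7 = False.
Now (x7) is unsatisfied and unit — conflict.

UNSATISFIABLE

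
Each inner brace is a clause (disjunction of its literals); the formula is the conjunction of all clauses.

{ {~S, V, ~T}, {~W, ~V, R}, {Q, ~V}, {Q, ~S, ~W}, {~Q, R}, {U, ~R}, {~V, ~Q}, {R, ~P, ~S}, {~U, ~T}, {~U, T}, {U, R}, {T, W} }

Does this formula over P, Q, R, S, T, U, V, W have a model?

Branch on Q: set Q = 1.
The clause (R) is unit, so R = 1.
The clause (U) is unit, so U = 1.
The clause (~V) is unit, so V = 0.
The clause (~T) is unit, so T = 0.
That conflicts with the unit clause (T).
That branch fails; take Q = 0 instead.
The clause (~V) is unit, so V = 0.
Branch on S: set S = 0.
Branch on U: set U = 1.
The clause (~T) is unit, so T = 0.
That conflicts with the unit clause (T).
That branch fails; take U = 0 instead.
The clause (~R) is unit, so R = 0.
That conflicts with the unit clause (R).
Both values of U lead to a conflict.
That branch fails; take S = 1 instead.
The clause (~T) is unit, so T = 0.
The clause (~W) is unit, so W = 0.
That conflicts with the unit clause (W).
Both values of S lead to a conflict.
Both values of Q lead to a conflict.
No assignment satisfies every clause.

Unsatisfiable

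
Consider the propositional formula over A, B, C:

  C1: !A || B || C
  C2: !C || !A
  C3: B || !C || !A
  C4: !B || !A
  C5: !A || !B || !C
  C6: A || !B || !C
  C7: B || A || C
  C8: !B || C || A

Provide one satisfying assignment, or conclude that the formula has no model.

A ↦ false, B ↦ false, C ↦ true

Try C = true.
From the singleton clause (!A), A = false.
From the singleton clause (!B), B = false.
This assignment satisfies each clause.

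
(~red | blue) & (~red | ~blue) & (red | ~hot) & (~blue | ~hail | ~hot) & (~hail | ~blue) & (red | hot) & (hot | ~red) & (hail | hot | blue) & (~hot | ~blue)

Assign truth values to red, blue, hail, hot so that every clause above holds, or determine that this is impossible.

Case red = 0:
Unit clause (~hot) forces hot = 0.
But (hot) is also a unit clause — contradiction.
Undo red and try red = 1.
Unit clause (blue) forces blue = 1.
But (~blue) is also a unit clause — contradiction.
Either choice for red ends in contradiction.

UNSATISFIABLE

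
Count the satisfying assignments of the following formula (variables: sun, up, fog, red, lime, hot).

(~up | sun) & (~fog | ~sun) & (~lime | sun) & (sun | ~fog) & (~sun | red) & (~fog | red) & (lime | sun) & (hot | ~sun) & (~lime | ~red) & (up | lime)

There are 2^6 = 64 truth assignments over (sun, up, fog, red, lime, hot).
Split on lime. With lime = 1, the clauses containing lime are satisfied and ~lime drops from the rest; 0 of the 2^5 = 32 assignments to the other variables satisfy what remains.
With lime = 0, by the same count on the reduced clause set, 1 assignment works.
(One model: sun=T, up=T, fog=F, red=T, lime=F, hot=T.)
Total: 0 + 1 = 1.

1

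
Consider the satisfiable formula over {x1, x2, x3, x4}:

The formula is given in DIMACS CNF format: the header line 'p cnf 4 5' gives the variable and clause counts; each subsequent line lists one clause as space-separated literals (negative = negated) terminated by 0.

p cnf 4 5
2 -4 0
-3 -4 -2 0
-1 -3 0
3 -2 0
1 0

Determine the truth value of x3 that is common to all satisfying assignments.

False

Suppose x3 = True.
From the singleton clause (¬x1), x1 = False.
That conflicts with the unit clause (x1).
So every satisfying assignment has x3 = False.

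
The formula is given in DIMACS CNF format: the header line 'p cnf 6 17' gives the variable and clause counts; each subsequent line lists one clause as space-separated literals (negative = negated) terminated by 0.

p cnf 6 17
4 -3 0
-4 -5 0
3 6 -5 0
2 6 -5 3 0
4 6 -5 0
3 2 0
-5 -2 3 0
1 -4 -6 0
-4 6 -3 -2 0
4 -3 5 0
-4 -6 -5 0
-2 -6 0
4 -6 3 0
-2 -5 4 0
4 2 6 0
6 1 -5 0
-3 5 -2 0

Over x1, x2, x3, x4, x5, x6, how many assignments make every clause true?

7

There are 2^6 = 64 truth assignments over (x1, x2, x3, x4, x5, x6).
Split on x6. With x6 = True, the clauses containing x6 are satisfied and ¬x6 drops from the rest; 1 of the 2^5 = 32 assignments to the other variables satisfy what remains.
With x6 = False, by the same count on the reduced clause set, 6 assignments work.
(One model: x1=F, x2=F, x3=T, x4=T, x5=F, x6=F.)
Total: 1 + 6 = 7.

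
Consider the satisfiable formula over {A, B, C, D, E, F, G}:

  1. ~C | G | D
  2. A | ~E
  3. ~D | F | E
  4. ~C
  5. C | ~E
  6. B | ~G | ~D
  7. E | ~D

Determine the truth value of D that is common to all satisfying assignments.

False

Suppose D = 1.
(~C) alone gives C = 0.
(~E) alone gives E = 0.
Now (E) is unsatisfied and unit — conflict.
So every satisfying assignment has D = False.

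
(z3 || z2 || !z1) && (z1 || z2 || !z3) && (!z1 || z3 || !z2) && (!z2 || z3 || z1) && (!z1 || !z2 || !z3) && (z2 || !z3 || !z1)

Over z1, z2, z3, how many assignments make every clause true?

2

There are 2^3 = 8 truth assignments over (z1, z2, z3).
Split on z2. With z2 = true, the clauses containing z2 are satisfied and !z2 drops from the rest; 1 of the 2^2 = 4 assignments to the other variables satisfy what remains.
With z2 = false, by the same count on the reduced clause set, 1 assignment works.
Total: 1 + 1 = 2.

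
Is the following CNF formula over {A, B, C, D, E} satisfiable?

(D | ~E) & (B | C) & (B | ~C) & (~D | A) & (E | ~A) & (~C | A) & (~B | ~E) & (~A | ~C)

Try D = 0.
The clause (~E) is unit, so E = 0.
The clause (~A) is unit, so A = 0.
The clause (~C) is unit, so C = 0.
The clause (B) is unit, so B = 1.
All clauses are satisfied.
A satisfying assignment: A=0; B=1; C=0; D=0; E=0.

Yes, satisfiable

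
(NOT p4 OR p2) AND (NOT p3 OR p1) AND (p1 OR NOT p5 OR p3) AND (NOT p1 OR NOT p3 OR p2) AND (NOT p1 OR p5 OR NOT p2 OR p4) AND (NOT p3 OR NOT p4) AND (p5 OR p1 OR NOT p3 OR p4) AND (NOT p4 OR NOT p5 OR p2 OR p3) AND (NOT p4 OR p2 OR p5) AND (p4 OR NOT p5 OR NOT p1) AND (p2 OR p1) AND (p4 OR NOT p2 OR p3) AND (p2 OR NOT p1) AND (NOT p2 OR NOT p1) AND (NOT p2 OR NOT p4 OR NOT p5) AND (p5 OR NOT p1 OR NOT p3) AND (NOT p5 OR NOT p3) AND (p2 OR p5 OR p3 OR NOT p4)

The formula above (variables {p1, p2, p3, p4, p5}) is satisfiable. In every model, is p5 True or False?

False

Suppose p5 = true.
From the singleton clause (NOT p3), p3 = false.
From the singleton clause (p1), p1 = true.
From the singleton clause (p4), p4 = true.
From the singleton clause (p2), p2 = true.
But (NOT p2) is also a unit clause — contradiction.
So every satisfying assignment has p5 = False.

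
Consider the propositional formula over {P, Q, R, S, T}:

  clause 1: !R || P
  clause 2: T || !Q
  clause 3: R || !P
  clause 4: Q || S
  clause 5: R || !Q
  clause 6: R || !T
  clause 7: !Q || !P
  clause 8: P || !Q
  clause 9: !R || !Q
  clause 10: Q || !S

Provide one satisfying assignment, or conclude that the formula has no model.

Try R = false.
Unit clause (!P) forces P = false.
Unit clause (!Q) forces Q = false.
Unit clause (S) forces S = true.
But (!S) is also a unit clause — contradiction.
That branch fails; take R = true instead.
Unit clause (P) forces P = true.
Unit clause (!Q) forces Q = false.
Unit clause (S) forces S = true.
But (!S) is also a unit clause — contradiction.
Neither R = true nor R = false works.

UNSATISFIABLE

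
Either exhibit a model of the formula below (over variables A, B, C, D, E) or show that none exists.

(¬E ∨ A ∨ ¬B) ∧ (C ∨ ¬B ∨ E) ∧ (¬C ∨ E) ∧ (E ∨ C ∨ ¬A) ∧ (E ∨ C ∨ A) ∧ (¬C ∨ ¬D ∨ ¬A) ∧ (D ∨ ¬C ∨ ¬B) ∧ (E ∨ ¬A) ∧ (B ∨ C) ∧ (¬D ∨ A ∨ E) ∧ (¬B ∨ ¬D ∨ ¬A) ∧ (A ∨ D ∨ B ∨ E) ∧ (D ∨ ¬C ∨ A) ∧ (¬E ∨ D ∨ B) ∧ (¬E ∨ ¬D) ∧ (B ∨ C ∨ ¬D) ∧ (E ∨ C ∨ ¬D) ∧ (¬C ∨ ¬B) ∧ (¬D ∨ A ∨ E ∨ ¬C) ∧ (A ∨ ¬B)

A ↦ True,  B ↦ True,  C ↦ False,  D ↦ False,  E ↦ True

Case C = False:
From the singleton clause (B), B = True.
From the singleton clause (E), E = True.
From the singleton clause (A), A = True.
From the singleton clause (¬D), D = False.
Every clause now holds.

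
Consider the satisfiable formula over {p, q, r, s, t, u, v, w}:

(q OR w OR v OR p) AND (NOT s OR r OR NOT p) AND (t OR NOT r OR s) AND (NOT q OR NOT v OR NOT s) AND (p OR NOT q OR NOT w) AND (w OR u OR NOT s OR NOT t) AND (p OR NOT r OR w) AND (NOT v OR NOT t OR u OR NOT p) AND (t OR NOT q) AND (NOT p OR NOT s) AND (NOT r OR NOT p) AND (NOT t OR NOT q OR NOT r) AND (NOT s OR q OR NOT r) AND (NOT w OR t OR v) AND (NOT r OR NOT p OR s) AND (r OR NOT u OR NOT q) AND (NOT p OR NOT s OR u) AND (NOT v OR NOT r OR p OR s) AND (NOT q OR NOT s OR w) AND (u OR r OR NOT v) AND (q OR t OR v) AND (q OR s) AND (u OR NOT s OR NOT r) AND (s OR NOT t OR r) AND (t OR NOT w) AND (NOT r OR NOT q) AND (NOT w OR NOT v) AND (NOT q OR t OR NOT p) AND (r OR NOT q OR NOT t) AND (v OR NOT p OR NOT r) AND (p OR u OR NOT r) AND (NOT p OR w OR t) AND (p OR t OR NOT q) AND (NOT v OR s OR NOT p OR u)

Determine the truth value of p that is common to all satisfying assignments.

Suppose p = true.
The clause (NOT s) is unit, so s = false.
The clause (NOT r) is unit, so r = false.
The clause (q) is unit, so q = true.
The clause (t) is unit, so t = true.
That conflicts with the unit clause (NOT t).
So every satisfying assignment has p = False.

False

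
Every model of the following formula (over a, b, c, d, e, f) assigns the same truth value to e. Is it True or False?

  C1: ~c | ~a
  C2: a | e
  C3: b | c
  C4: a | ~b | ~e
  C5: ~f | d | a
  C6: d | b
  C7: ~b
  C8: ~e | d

Suppose e = 0.
(a) alone gives a = 1.
(~c) alone gives c = 0.
(b) alone gives b = 1.
But (~b) is also a unit clause — contradiction.
So every satisfying assignment has e = True.

True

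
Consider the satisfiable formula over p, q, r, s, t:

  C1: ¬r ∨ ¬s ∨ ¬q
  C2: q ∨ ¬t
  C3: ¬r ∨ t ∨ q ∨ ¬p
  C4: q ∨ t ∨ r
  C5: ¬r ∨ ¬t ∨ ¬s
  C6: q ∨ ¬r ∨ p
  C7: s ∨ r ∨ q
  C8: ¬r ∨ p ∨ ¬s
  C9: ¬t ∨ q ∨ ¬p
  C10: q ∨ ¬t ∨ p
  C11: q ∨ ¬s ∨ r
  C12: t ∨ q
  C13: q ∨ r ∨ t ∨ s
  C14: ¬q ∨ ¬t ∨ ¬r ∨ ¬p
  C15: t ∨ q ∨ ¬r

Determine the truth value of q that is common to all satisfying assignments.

Suppose q = False.
From the singleton clause (¬t), t = False.
But (t) is also a unit clause — contradiction.
So every satisfying assignment has q = True.

True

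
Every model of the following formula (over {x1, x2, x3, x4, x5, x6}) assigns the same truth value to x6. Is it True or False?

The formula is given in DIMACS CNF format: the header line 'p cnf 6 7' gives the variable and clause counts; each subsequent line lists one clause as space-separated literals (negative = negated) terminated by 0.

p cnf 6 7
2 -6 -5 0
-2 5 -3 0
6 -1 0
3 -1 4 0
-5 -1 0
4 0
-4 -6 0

Suppose x6 = True.
(x4) alone gives x4 = True.
Now (¬x4) is unsatisfied and unit — conflict.
So every satisfying assignment has x6 = False.

False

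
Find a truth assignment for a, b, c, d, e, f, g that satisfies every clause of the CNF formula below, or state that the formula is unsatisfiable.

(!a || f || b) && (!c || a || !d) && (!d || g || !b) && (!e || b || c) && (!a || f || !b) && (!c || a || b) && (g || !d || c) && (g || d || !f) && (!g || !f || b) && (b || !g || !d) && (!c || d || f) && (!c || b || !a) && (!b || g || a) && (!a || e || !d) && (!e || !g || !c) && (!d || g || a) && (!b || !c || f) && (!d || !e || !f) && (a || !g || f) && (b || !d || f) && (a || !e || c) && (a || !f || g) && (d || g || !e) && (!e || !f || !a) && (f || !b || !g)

a: false; b: false; c: false; d: false; e: false; f: false; g: false

Branch on a: set a = false.
Branch on c: set c = false.
Unit clause (!e) forces e = false.
Branch on g: set g = false.
Unit clause (!d) forces d = false.
Unit clause (!f) forces f = false.
Unit clause (!b) forces b = false.
All clauses are satisfied.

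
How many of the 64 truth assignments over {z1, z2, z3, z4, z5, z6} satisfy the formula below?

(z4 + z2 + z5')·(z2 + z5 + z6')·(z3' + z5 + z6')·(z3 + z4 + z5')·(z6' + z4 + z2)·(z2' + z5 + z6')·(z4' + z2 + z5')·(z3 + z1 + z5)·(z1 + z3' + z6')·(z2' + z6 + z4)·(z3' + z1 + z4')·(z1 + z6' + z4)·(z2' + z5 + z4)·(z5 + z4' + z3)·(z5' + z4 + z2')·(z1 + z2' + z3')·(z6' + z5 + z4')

11

There are 2^6 = 64 truth assignments over (z1, z2, z3, z4, z5, z6).
Split on z3. With z3 = 1, the clauses containing z3 are satisfied and z3' drops from the rest; 6 of the 2^5 = 32 assignments to the other variables satisfy what remains.
With z3 = 0, by the same count on the reduced clause set, 5 assignments work.
(One model: z1=F, z2=F, z3=T, z4=F, z5=F, z6=F.)
Total: 6 + 5 = 11.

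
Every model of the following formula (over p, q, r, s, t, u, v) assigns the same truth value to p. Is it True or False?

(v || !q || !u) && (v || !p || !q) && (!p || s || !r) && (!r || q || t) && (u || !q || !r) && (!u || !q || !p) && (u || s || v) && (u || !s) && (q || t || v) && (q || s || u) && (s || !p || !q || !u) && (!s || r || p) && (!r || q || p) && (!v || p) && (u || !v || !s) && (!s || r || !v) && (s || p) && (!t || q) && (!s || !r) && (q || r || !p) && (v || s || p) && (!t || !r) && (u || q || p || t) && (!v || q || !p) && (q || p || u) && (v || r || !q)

True

Suppose p = false.
(!v) alone gives v = false.
(s) alone gives s = true.
(u) alone gives u = true.
(!q) alone gives q = false.
(t) alone gives t = true.
But (!t) is also a unit clause — contradiction.
So every satisfying assignment has p = True.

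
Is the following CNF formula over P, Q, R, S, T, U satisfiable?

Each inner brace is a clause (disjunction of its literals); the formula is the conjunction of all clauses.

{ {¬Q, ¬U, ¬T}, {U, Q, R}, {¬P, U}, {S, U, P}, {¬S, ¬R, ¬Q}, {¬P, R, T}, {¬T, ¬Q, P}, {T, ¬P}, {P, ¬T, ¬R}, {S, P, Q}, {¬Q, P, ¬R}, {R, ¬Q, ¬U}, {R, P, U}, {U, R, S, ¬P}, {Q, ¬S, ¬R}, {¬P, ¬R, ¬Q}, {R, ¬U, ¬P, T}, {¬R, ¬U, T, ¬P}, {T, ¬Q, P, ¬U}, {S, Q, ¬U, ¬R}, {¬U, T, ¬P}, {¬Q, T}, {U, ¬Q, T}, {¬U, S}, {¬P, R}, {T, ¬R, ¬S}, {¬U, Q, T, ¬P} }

Case P = False:
Case S = True:
Case R = False:
From the singleton clause (U), U = True.
From the singleton clause (¬Q), Q = False.
All clauses hold; T can take either value.
A satisfying assignment: P=False; Q=False; R=False; S=True; T=True; U=True.

Yes, satisfiable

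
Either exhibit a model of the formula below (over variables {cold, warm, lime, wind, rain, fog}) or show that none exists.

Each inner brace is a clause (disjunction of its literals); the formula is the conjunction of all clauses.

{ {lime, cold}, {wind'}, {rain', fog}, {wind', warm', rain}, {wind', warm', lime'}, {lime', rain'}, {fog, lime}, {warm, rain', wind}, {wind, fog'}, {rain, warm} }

cold: 0, warm: 1, lime: 1, wind: 0, rain: 0, fog: 0

(wind') alone gives wind = 0.
(fog') alone gives fog = 0.
(rain') alone gives rain = 0.
(lime) alone gives lime = 1.
(warm) alone gives warm = 1.
Every clause is now satisfied; cold is unconstrained.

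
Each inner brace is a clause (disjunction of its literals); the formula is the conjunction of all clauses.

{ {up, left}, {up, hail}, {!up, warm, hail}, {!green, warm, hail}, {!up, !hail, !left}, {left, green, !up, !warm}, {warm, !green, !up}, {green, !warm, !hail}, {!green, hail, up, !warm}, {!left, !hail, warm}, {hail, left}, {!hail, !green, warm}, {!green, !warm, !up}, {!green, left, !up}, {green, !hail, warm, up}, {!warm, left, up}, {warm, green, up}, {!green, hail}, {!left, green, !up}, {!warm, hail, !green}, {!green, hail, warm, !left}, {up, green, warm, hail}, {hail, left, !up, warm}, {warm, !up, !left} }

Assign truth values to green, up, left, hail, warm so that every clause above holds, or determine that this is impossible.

Suppose up = false.
Unit clause (left) forces left = true.
Unit clause (hail) forces hail = true.
Unit clause (warm) forces warm = true.
Unit clause (green) forces green = true.
This assignment satisfies each clause.

green ↦ true, up ↦ false, left ↦ true, hail ↦ true, warm ↦ true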